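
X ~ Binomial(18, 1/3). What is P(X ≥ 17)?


P(X ≥ 17) = Σ P(X=i) for i=17..18
P(X=17) = 4/43046721
P(X=18) = 1/387420489
Sum = 37/387420489

P(X ≥ 17) = 37/387420489 ≈ 0.00%


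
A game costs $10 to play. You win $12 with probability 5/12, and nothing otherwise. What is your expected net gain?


E[gain] = (12-10)×5/12 + (-10)×7/12
= 5/6 - 35/6 = -5

Expected net gain = $-5 ≈ $-5.00


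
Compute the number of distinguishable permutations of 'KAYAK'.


Letters: 5, freq: {'K': 2, 'A': 2, 'Y': 1}
5!/(2!×2!×1!) = 120/4 = 30

30


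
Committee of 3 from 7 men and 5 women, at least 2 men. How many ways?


Count by #men:
  2M,1W: C(7,2)×C(5,1)=105
  3M,0W: C(7,3)×C(5,0)=35
Total = 140

140


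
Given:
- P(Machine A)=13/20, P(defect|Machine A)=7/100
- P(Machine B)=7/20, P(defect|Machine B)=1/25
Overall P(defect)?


P(B) = Σ P(B|Aᵢ)×P(Aᵢ)
  7/100×13/20 = 91/2000
  1/25×7/20 = 7/500
Sum = 119/2000

P(defect) = 119/2000 ≈ 5.95%


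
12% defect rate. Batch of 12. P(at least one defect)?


P(all good) = (22/25)^12 = 12855002631049216/59604644775390625
P(≥1 defect) = 46749642144341409/59604644775390625

P = 46749642144341409/59604644775390625 ≈ 78.43%


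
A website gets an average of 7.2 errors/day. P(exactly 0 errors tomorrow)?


Poisson(λ=7.2): P(X=0) = e^(-λ)×λ^k/k!
= e^(-7.2) × 7.2^0 / 0!
≈ 0.0007465858084 × 1 / 1 ≈ 0.000747

P(X=0) ≈ 0.000747 ≈ 0.07%


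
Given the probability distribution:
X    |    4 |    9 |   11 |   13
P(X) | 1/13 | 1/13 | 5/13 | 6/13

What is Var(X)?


E[X] = 146/13
E[X²] = 132
Var(X) = E[X²] - (E[X])² = 132 - 21316/169 = 992/169

Var(X) = 992/169 ≈ 5.8698


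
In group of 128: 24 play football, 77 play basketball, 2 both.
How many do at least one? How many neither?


|A∪B| = 24+77-2 = 99
Neither = 128-99 = 29

At least one: 99; Neither: 29


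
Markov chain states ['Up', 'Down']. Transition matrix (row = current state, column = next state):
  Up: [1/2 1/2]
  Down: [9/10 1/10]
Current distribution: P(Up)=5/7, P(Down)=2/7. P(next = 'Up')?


P(next=Up) = Σᵢ P(now=i)×P(i→Up)
= 5/7×1/2 + 2/7×9/10
= 5/14 + 9/35 = 43/70

P = 43/70 ≈ 0.6143


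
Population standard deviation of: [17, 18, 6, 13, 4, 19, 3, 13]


Mean = 93/8
  (17-93/8)²=1849/64
  (18-93/8)²=2601/64
  (6-93/8)²=2025/64
  (13-93/8)²=121/64
  (4-93/8)²=3721/64
  (19-93/8)²=3481/64
  (3-93/8)²=4761/64
  (13-93/8)²=121/64
Σ(x-μ)² = 2335/8
σ² = (2335/8)/8 = 2335/64

σ = √(2335/64) ≈ 6.0402


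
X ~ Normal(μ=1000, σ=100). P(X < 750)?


z = (750-1000)/100 = -2.5
P(Z < -2.5) = 0.0062

P(X < 750) ≈ 0.0062


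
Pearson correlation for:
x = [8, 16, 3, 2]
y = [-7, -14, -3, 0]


n=4, Σx=29, Σy=-24, Σxy=-289, Σx²=333, Σy²=254
r = (4×(-289) - 29×(-24))/√((4×333 - 29²)(4×254 - (-24)²))
= -460/√(491×440) = -460/√216040 ≈ -460/464.8010 ≈ -0.9897

r ≈ -0.9897


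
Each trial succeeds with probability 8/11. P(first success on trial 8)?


Geometric: P(X=8) = (1-p)^(k-1)×p = (3/11)^7×8/11 = 17496/214358881

P(X=8) = 17496/214358881 ≈ 0.01%


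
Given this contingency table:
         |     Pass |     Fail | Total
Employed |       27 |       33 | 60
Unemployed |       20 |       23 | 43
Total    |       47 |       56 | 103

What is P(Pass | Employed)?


P(Pass | Employed) = 27/(27+33) = 27/60 = 9/20

P(Pass|Employed) = 9/20 ≈ 45.00%


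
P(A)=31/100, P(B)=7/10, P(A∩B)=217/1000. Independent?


P(A)×P(B) = 217/1000
P(A∩B) = 217/1000
Equal ✓ → Independent

Yes, independent


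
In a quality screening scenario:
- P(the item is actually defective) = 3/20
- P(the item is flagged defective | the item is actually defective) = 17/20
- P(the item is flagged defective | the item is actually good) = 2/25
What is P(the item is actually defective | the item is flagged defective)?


Using Bayes' theorem:
P(A|B) = P(B|A)·P(A) / P(B)

P(the item is flagged defective) = 17/20 × 3/20 + 2/25 × 17/20
= 51/400 + 17/250 = 391/2000

P(the item is actually defective|the item is flagged defective) = (51/400) / (391/2000) = 15/23

P(the item is actually defective|the item is flagged defective) = 15/23 ≈ 65.22%


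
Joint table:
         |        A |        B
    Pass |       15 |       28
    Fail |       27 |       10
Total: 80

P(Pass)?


P(Pass) = (15+28)/80 = 43/80

P(Pass) = 43/80 ≈ 53.75%


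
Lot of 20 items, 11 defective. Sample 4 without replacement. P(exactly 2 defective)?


Hypergeometric: C(11,2)×C(9,2)/C(20,4)
= 55×36/4845 = 132/323

P(X=2) = 132/323 ≈ 40.87%


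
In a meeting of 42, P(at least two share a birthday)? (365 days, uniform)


P(all different) = Π(365-i)/365 for i=0..41
= 0.085970
P(match) = 1 - 0.085970 = 0.914030

P ≈ 0.9140 ≈ 91.40%


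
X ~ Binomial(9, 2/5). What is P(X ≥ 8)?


P(X ≥ 8) = Σ P(X=i) for i=8..9
P(X=8) = 6912/1953125
P(X=9) = 512/1953125
Sum = 7424/1953125

P(X ≥ 8) = 7424/1953125 ≈ 0.38%


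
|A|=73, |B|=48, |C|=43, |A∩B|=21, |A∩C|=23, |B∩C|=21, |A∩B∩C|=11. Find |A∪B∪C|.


|A∪B∪C| = 73+48+43-21-23-21+11 = 110

|A∪B∪C| = 110


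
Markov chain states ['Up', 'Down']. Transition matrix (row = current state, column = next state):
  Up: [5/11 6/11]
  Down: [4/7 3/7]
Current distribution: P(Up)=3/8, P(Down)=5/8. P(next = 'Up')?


P(next=Up) = Σᵢ P(now=i)×P(i→Up)
= 3/8×5/11 + 5/8×4/7
= 15/88 + 5/14 = 325/616

P = 325/616 ≈ 0.5276


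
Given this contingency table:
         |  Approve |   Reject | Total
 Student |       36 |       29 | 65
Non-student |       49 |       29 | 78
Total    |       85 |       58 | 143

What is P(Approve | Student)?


P(Approve | Student) = 36/(36+29) = 36/65

P(Approve|Student) = 36/65 ≈ 55.38%


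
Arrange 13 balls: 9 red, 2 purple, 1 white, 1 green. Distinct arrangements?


13!/(9!×2!×1!×1!) = 8580

8580


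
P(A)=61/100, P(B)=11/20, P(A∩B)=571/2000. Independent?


P(A)×P(B) = 671/2000
P(A∩B) = 571/2000
Not equal → NOT independent

No, not independent


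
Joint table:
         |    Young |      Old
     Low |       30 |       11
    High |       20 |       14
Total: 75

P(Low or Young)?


P(Low∨Young) = P(Low) + P(Young) - P(Low∧Young)
= (41 + 50 - 30)/75 = 61/75

P = 61/75 ≈ 81.33%


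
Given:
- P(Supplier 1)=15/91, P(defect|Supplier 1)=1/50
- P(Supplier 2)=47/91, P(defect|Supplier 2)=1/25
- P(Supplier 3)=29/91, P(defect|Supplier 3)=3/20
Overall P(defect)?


P(B) = Σ P(B|Aᵢ)×P(Aᵢ)
  1/50×15/91 = 3/910
  1/25×47/91 = 47/2275
  3/20×29/91 = 87/1820
Sum = 653/9100

P(defect) = 653/9100 ≈ 7.18%


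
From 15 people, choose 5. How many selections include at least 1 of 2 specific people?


Complement: C(15,5) - C(13,5) = 3003 - 1287 = 1716

1716


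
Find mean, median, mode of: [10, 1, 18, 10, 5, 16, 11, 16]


Sorted: [1, 5, 10, 10, 11, 16, 16, 18]
Mean = 87/8
Median = 21/2
Freq: {10: 2, 1: 1, 18: 1, 5: 1, 16: 2, 11: 1}
Mode: [10, 16]

Mean=87/8, Median=21/2, Mode=[10, 16]


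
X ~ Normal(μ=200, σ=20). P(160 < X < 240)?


z₁=(160-200)/20=-2.0, z₂=(240-200)/20=2.0
P = Φ(2.0) - Φ(-2.0) = 0.977250 - 0.022750 = 0.954500 ≈ 0.9545

P(160 < X < 240) ≈ 0.9545


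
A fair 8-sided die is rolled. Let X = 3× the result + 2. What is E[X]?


E[die] = (1+8)/2 = 9/2
E[X] = 3×9/2 + 2 = 31/2

E[X] = 31/2


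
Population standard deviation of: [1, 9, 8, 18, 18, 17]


Mean = 71/6
  (1-71/6)²=4225/36
  (9-71/6)²=289/36
  (8-71/6)²=529/36
  (18-71/6)²=1369/36
  (18-71/6)²=1369/36
  (17-71/6)²=961/36
Σ(x-μ)² = 1457/6
σ² = (1457/6)/6 = 1457/36

σ = √(1457/36) ≈ 6.3618


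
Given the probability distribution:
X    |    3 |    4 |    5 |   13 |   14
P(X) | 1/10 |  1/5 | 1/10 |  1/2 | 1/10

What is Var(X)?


E[X] = 19/2
E[X²] = 1107/10
Var(X) = E[X²] - (E[X])² = 1107/10 - 361/4 = 409/20

Var(X) = 409/20 ≈ 20.4500


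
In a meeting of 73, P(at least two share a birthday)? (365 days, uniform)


P(all different) = Π(365-i)/365 for i=0..72
= 0.000439
P(match) = 1 - 0.000439 = 0.999561

P ≈ 0.9996 ≈ 99.96%


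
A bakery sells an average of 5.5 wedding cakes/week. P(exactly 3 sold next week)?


Poisson(λ=5.5): P(X=3) = e^(-λ)×λ^k/k!
= e^(-5.5) × 5.5^3 / 3!
≈ 0.004086771438 × 166.375 / 6 ≈ 0.113323

P(X=3) ≈ 0.113323 ≈ 11.33%


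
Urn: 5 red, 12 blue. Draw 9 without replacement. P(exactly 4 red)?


Hypergeometric: C(5,4)×C(12,5)/C(17,9)
= 5×792/24310 = 36/221

P(X=4) = 36/221 ≈ 16.29%


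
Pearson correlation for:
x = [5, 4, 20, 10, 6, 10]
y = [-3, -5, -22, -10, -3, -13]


n=6, Σx=55, Σy=-56, Σxy=-723, Σx²=677, Σy²=796
r = (6×(-723) - 55×(-56))/√((6×677 - 55²)(6×796 - (-56)²))
= -1258/√(1037×1640) = -1258/√1700680 ≈ -1258/1304.1012 ≈ -0.9646

r ≈ -0.9646


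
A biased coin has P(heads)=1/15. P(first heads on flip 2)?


Geometric: P(X=2) = (1-p)^(k-1)×p = (14/15)^1×1/15 = 14/225

P(X=2) = 14/225 ≈ 6.22%


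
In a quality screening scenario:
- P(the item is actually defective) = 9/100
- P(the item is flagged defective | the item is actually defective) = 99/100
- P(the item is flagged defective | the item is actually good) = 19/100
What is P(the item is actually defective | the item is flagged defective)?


Using Bayes' theorem:
P(A|B) = P(B|A)·P(A) / P(B)

P(the item is flagged defective) = 99/100 × 9/100 + 19/100 × 91/100
= 891/10000 + 1729/10000 = 131/500

P(the item is actually defective|the item is flagged defective) = (891/10000) / (131/500) = 891/2620

P(the item is actually defective|the item is flagged defective) = 891/2620 ≈ 34.01%


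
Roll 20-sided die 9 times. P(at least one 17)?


P(no 17)^9 = (19/20)^9 = 322687697779/512000000000
P(≥1) = 1 - 322687697779/512000000000 = 189312302221/512000000000

P = 189312302221/512000000000 ≈ 36.98%


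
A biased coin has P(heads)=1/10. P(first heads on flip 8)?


Geometric: P(X=8) = (1-p)^(k-1)×p = (9/10)^7×1/10 = 4782969/100000000

P(X=8) = 4782969/100000000 ≈ 4.78%


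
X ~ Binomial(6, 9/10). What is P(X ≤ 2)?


P(X ≤ 2) = Σ P(X=i) for i=0..2
P(X=0) = 1/1000000
P(X=1) = 27/500000
P(X=2) = 243/200000
Sum = 127/100000

P(X ≤ 2) = 127/100000 ≈ 0.13%


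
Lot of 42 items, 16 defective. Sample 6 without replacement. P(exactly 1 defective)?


Hypergeometric: C(16,1)×C(26,5)/C(42,6)
= 16×65780/5245786 = 40480/201761

P(X=1) = 40480/201761 ≈ 20.06%


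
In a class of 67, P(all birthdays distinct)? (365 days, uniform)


P(all different) = Π(365-i)/365 for i=0..66
= (365/365)×(364/365)×...×(299/365)
= 0.001560

P ≈ 0.0016 ≈ 0.16%


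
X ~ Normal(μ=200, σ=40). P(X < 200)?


z = (200-200)/40 = 0.0
P(Z < 0.0) = 0.5000

P(X < 200) ≈ 0.5000


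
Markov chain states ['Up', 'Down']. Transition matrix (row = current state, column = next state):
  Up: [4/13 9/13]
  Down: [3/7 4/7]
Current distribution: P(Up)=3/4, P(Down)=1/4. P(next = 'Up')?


P(next=Up) = Σᵢ P(now=i)×P(i→Up)
= 3/4×4/13 + 1/4×3/7
= 3/13 + 3/28 = 123/364

P = 123/364 ≈ 0.3379


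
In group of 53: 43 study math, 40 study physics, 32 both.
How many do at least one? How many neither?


|A∪B| = 43+40-32 = 51
Neither = 53-51 = 2

At least one: 51; Neither: 2


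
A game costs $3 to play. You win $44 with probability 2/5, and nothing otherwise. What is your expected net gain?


E[gain] = (44-3)×2/5 + (-3)×3/5
= 82/5 - 9/5 = 73/5

Expected net gain = $73/5 ≈ $14.60


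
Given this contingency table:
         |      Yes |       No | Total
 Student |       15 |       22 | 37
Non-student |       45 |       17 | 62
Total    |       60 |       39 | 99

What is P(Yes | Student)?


P(Yes | Student) = 15/(15+22) = 15/37

P(Yes|Student) = 15/37 ≈ 40.54%


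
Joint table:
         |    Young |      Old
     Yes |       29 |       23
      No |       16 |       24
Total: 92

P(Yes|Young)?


P(Yes|Young) = 29/(29+16) = 29/45

P = 29/45 ≈ 64.44%


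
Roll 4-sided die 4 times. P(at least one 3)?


P(no 3)^4 = (3/4)^4 = 81/256
P(≥1) = 1 - 81/256 = 175/256

P = 175/256 ≈ 68.36%


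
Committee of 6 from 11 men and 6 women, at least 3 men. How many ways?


Count by #men:
  3M,3W: C(11,3)×C(6,3)=3300
  4M,2W: C(11,4)×C(6,2)=4950
  5M,1W: C(11,5)×C(6,1)=2772
  6M,0W: C(11,6)×C(6,0)=462
Total = 11484

11484


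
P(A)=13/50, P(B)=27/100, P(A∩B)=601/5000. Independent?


P(A)×P(B) = 351/5000
P(A∩B) = 601/5000
Not equal → NOT independent

No, not independent


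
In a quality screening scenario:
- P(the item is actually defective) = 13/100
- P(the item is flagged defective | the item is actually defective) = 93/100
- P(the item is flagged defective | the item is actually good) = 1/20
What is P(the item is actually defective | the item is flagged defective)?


Using Bayes' theorem:
P(A|B) = P(B|A)·P(A) / P(B)

P(the item is flagged defective) = 93/100 × 13/100 + 1/20 × 87/100
= 1209/10000 + 87/2000 = 411/2500

P(the item is actually defective|the item is flagged defective) = (1209/10000) / (411/2500) = 403/548

P(the item is actually defective|the item is flagged defective) = 403/548 ≈ 73.54%


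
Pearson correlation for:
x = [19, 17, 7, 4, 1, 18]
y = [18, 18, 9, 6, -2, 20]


n=6, Σx=66, Σy=69, Σxy=1093, Σx²=1040, Σy²=1169
r = (6×1093 - 66×69)/√((6×1040 - 66²)(6×1169 - 69²))
= 2004/√(1884×2253) = 2004/√4244652 ≈ 2004/2060.2553 ≈ 0.9727

r ≈ 0.9727


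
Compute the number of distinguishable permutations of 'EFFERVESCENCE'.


Letters: 13, freq: {'E': 5, 'F': 2, 'R': 1, 'V': 1, 'S': 1, 'C': 2, 'N': 1}
13!/(5!×2!×1!×1!×1!×2!×1!) = 6227020800/480 = 12972960

12972960


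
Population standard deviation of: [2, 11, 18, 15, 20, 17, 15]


Mean = 98/7 = 14
  (2-14)²=144
  (11-14)²=9
  (18-14)²=16
  (15-14)²=1
  (20-14)²=36
  (17-14)²=9
  (15-14)²=1
Σ(x-μ)² = 216
σ² = 216/7

σ = √(216/7) ≈ 5.5549


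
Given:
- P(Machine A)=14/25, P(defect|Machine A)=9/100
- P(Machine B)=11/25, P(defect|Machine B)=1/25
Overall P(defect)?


P(B) = Σ P(B|Aᵢ)×P(Aᵢ)
  9/100×14/25 = 63/1250
  1/25×11/25 = 11/625
Sum = 17/250

P(defect) = 17/250 ≈ 6.80%


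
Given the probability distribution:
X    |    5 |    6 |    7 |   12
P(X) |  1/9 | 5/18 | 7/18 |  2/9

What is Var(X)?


E[X] = 137/18
E[X²] = 383/6
Var(X) = E[X²] - (E[X])² = 383/6 - 18769/324 = 1913/324

Var(X) = 1913/324 ≈ 5.9043


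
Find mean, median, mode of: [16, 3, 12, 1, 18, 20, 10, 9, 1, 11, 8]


Sorted: [1, 1, 3, 8, 9, 10, 11, 12, 16, 18, 20]
Mean = 109/11
Median = 10
Freq: {16: 1, 3: 1, 12: 1, 1: 2, 18: 1, 20: 1, 10: 1, 9: 1, 11: 1, 8: 1}
Mode: [1]

Mean=109/11, Median=10, Mode=1


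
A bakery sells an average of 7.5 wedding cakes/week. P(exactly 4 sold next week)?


Poisson(λ=7.5): P(X=4) = e^(-λ)×λ^k/k!
= e^(-7.5) × 7.5^4 / 4!
≈ 0.0005530843701 × 3164.0625 / 24 ≈ 0.072916

P(X=4) ≈ 0.072916 ≈ 7.29%


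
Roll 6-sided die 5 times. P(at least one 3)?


P(no 3)^5 = (5/6)^5 = 3125/7776
P(≥1) = 1 - 3125/7776 = 4651/7776

P = 4651/7776 ≈ 59.81%


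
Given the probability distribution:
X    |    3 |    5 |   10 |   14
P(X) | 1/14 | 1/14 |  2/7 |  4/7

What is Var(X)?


E[X] = 80/7
E[X²] = 143
Var(X) = E[X²] - (E[X])² = 143 - 6400/49 = 607/49

Var(X) = 607/49 ≈ 12.3878


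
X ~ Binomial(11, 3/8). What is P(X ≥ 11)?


P(X ≥ 11) = Σ P(X=i) for i=11..11
P(X=11) = 177147/8589934592
Sum = 177147/8589934592

P(X ≥ 11) = 177147/8589934592 ≈ 0.00%


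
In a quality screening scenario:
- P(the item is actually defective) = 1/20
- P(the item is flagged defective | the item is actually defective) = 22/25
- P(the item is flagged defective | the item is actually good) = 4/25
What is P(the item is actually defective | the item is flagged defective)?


Using Bayes' theorem:
P(A|B) = P(B|A)·P(A) / P(B)

P(the item is flagged defective) = 22/25 × 1/20 + 4/25 × 19/20
= 11/250 + 19/125 = 49/250

P(the item is actually defective|the item is flagged defective) = (11/250) / (49/250) = 11/49

P(the item is actually defective|the item is flagged defective) = 11/49 ≈ 22.45%


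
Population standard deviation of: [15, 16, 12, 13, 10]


Mean = 66/5
  (15-66/5)²=81/25
  (16-66/5)²=196/25
  (12-66/5)²=36/25
  (13-66/5)²=1/25
  (10-66/5)²=256/25
Σ(x-μ)² = 114/5
σ² = (114/5)/5 = 114/25

σ = √(114/25) ≈ 2.1354


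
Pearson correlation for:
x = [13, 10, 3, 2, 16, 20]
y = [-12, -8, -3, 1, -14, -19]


n=6, Σx=64, Σy=-55, Σxy=-847, Σx²=938, Σy²=775
r = (6×(-847) - 64×(-55))/√((6×938 - 64²)(6×775 - (-55)²))
= -1562/√(1532×1625) = -1562/√2489500 ≈ -1562/1577.8149 ≈ -0.9900

r ≈ -0.9900


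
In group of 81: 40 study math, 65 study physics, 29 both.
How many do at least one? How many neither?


|A∪B| = 40+65-29 = 76
Neither = 81-76 = 5

At least one: 76; Neither: 5


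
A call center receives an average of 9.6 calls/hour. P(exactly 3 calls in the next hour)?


Poisson(λ=9.6): P(X=3) = e^(-λ)×λ^k/k!
= e^(-9.6) × 9.6^3 / 3!
≈ 6.772873649e-05 × 884.736 / 6 ≈ 0.009987

P(X=3) ≈ 0.009987 ≈ 1.00%


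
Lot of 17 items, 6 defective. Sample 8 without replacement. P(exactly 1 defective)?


Hypergeometric: C(6,1)×C(11,7)/C(17,8)
= 6×330/24310 = 18/221

P(X=1) = 18/221 ≈ 8.14%


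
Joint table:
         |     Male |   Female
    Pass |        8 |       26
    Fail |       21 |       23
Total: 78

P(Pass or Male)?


P(Pass∨Male) = P(Pass) + P(Male) - P(Pass∧Male)
= (34 + 29 - 8)/78 = 55/78

P = 55/78 ≈ 70.51%


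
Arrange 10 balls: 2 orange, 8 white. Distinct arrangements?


10!/(2!×8!) = 45

45


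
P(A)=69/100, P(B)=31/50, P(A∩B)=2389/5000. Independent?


P(A)×P(B) = 2139/5000
P(A∩B) = 2389/5000
Not equal → NOT independent

No, not independent


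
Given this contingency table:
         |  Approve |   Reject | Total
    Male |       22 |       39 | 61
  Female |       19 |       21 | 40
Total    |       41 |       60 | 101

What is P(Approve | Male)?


P(Approve | Male) = 22/(22+39) = 22/61

P(Approve|Male) = 22/61 ≈ 36.07%


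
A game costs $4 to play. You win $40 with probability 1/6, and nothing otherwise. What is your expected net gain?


E[gain] = (40-4)×1/6 + (-4)×5/6
= 6 - 10/3 = 8/3

Expected net gain = $8/3 ≈ $2.67


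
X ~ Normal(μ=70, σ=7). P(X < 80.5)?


z = (80.5-70)/7 = 1.5
P(Z < 1.5) = 0.9332

P(X < 80.5) ≈ 0.9332


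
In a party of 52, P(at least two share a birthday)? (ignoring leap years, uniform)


P(all different) = Π(365-i)/365 for i=0..51
= 0.021995
P(match) = 1 - 0.021995 = 0.978005

P ≈ 0.9780 ≈ 97.80%


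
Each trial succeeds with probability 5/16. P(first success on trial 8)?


Geometric: P(X=8) = (1-p)^(k-1)×p = (11/16)^7×5/16 = 97435855/4294967296

P(X=8) = 97435855/4294967296 ≈ 2.27%


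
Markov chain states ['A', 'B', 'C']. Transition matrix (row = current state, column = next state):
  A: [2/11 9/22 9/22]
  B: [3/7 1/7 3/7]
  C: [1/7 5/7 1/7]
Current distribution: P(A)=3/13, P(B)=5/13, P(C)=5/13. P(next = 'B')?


P(next=B) = Σᵢ P(now=i)×P(i→B)
= 3/13×9/22 + 5/13×1/7 + 5/13×5/7
= 27/286 + 5/91 + 25/91 = 849/2002

P = 849/2002 ≈ 0.4241


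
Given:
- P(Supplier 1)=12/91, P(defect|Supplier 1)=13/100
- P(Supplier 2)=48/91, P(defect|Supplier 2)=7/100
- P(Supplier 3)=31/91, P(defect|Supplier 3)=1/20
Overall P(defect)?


P(B) = Σ P(B|Aᵢ)×P(Aᵢ)
  13/100×12/91 = 3/175
  7/100×48/91 = 12/325
  1/20×31/91 = 31/1820
Sum = 647/9100

P(defect) = 647/9100 ≈ 7.11%


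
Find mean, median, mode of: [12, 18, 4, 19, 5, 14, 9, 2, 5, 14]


Sorted: [2, 4, 5, 5, 9, 12, 14, 14, 18, 19]
Mean = 102/10 = 51/5
Median = 21/2
Freq: {12: 1, 18: 1, 4: 1, 19: 1, 5: 2, 14: 2, 9: 1, 2: 1}
Mode: [5, 14]

Mean=51/5, Median=21/2, Mode=[5, 14]


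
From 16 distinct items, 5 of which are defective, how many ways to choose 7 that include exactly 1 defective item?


Choose 1 of the 5 defective items and 6 of the other 11 items:
C(5,1)×C(11,6) = 5×462 = 2310

2310


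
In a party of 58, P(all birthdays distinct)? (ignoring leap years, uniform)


P(all different) = Π(365-i)/365 for i=0..57
= (365/365)×(364/365)×...×(308/365)
= 0.008335

P ≈ 0.0083 ≈ 0.83%


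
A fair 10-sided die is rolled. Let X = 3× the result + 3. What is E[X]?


E[die] = (1+10)/2 = 11/2
E[X] = 3×11/2 + 3 = 39/2

E[X] = 39/2


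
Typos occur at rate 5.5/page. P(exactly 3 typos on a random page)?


Poisson(λ=5.5): P(X=3) = e^(-λ)×λ^k/k!
= e^(-5.5) × 5.5^3 / 3!
≈ 0.004086771438 × 166.375 / 6 ≈ 0.113323

P(X=3) ≈ 0.113323 ≈ 11.33%


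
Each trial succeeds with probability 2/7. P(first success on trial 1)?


Geometric: P(X=1) = (1-p)^(k-1)×p = (5/7)^0×2/7 = 2/7

P(X=1) = 2/7 ≈ 28.57%


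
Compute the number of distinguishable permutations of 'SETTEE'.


Letters: 6, freq: {'S': 1, 'E': 3, 'T': 2}
6!/(1!×3!×2!) = 720/12 = 60

60


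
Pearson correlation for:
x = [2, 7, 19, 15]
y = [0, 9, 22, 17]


n=4, Σx=43, Σy=48, Σxy=736, Σx²=639, Σy²=854
r = (4×736 - 43×48)/√((4×639 - 43²)(4×854 - 48²))
= 880/√(707×1112) = 880/√786184 ≈ 880/886.6702 ≈ 0.9925

r ≈ 0.9925


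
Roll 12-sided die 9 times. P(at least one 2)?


P(no 2)^9 = (11/12)^9 = 2357947691/5159780352
P(≥1) = 1 - 2357947691/5159780352 = 2801832661/5159780352

P = 2801832661/5159780352 ≈ 54.30%


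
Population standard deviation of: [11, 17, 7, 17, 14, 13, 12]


Mean = 91/7 = 13
  (11-13)²=4
  (17-13)²=16
  (7-13)²=36
  (17-13)²=16
  (14-13)²=1
  (13-13)²=0
  (12-13)²=1
Σ(x-μ)² = 74
σ² = 74/7

σ = √(74/7) ≈ 3.2514


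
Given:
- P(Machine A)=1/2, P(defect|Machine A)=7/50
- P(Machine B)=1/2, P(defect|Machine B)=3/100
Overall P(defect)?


P(B) = Σ P(B|Aᵢ)×P(Aᵢ)
  7/50×1/2 = 7/100
  3/100×1/2 = 3/200
Sum = 17/200

P(defect) = 17/200 ≈ 8.50%


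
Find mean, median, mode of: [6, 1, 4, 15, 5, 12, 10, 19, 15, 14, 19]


Sorted: [1, 4, 5, 6, 10, 12, 14, 15, 15, 19, 19]
Mean = 120/11
Median = 12
Freq: {6: 1, 1: 1, 4: 1, 15: 2, 5: 1, 12: 1, 10: 1, 19: 2, 14: 1}
Mode: [15, 19]

Mean=120/11, Median=12, Mode=[15, 19]


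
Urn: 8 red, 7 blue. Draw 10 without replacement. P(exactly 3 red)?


Hypergeometric: C(8,3)×C(7,7)/C(15,10)
= 56×1/3003 = 8/429

P(X=3) = 8/429 ≈ 1.86%


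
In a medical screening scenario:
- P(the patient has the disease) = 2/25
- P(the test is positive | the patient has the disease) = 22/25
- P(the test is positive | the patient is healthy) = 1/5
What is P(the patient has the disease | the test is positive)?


Using Bayes' theorem:
P(A|B) = P(B|A)·P(A) / P(B)

P(the test is positive) = 22/25 × 2/25 + 1/5 × 23/25
= 44/625 + 23/125 = 159/625

P(the patient has the disease|the test is positive) = (44/625) / (159/625) = 44/159

P(the patient has the disease|the test is positive) = 44/159 ≈ 27.67%


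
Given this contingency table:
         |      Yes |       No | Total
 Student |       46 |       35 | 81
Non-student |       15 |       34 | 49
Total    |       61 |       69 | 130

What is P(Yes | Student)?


P(Yes | Student) = 46/(46+35) = 46/81

P(Yes|Student) = 46/81 ≈ 56.79%


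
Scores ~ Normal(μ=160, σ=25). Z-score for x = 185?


z = (x - μ)/σ = (185 - 160)/25 = 1.0

z = 1.0


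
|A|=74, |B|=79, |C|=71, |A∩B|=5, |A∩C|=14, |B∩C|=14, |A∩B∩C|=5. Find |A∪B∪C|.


|A∪B∪C| = 74+79+71-5-14-14+5 = 196

|A∪B∪C| = 196


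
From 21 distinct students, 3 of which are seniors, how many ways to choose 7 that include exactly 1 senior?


Choose 1 of the 3 seniors and 6 of the other 18 students:
C(3,1)×C(18,6) = 3×18564 = 55692

55692


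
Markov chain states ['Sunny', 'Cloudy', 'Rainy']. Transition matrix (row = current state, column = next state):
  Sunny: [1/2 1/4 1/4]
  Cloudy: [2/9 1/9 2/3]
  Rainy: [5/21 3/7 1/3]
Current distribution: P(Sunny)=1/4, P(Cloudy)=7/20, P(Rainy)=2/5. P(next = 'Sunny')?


P(next=Sunny) = Σᵢ P(now=i)×P(i→Sunny)
= 1/4×1/2 + 7/20×2/9 + 2/5×5/21
= 1/8 + 7/90 + 2/21 = 751/2520

P = 751/2520 ≈ 0.2980


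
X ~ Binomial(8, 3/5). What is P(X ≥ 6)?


P(X ≥ 6) = Σ P(X=i) for i=6..8
P(X=6) = 81648/390625
P(X=7) = 34992/390625
P(X=8) = 6561/390625
Sum = 123201/390625

P(X ≥ 6) = 123201/390625 ≈ 31.54%


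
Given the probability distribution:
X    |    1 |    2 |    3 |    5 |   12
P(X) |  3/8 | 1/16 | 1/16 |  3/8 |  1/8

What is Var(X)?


E[X] = 65/16
E[X²] = 457/16
Var(X) = E[X²] - (E[X])² = 457/16 - 4225/256 = 3087/256

Var(X) = 3087/256 ≈ 12.0586


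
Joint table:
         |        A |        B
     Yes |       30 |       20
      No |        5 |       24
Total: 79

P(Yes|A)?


P(Yes|A) = 30/(30+5) = 30/35 = 6/7

P = 6/7 ≈ 85.71%


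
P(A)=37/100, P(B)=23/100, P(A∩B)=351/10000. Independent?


P(A)×P(B) = 851/10000
P(A∩B) = 351/10000
Not equal → NOT independent

No, not independent


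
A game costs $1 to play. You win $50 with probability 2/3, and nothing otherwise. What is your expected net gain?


E[gain] = (50-1)×2/3 + (-1)×1/3
= 98/3 - 1/3 = 97/3

Expected net gain = $97/3 ≈ $32.33


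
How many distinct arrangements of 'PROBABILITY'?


Letters: 11, freq: {'P': 1, 'R': 1, 'O': 1, 'B': 2, 'A': 1, 'I': 2, 'L': 1, 'T': 1, 'Y': 1}
11!/(1!×1!×1!×2!×1!×2!×1!×1!×1!) = 39916800/4 = 9979200

9979200


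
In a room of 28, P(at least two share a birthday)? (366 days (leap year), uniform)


P(all different) = Π(366-i)/366 for i=0..27
= 0.346570
P(match) = 1 - 0.346570 = 0.653430

P ≈ 0.6534 ≈ 65.34%


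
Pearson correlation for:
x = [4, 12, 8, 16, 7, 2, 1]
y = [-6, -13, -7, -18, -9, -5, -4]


n=7, Σx=50, Σy=-62, Σxy=-601, Σx²=534, Σy²=700
r = (7×(-601) - 50×(-62))/√((7×534 - 50²)(7×700 - (-62)²))
= -1107/√(1238×1056) = -1107/√1307328 ≈ -1107/1143.3844 ≈ -0.9682

r ≈ -0.9682


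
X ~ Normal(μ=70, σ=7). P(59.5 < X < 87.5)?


z₁=(59.5-70)/7=-1.5, z₂=(87.5-70)/7=2.5
P = Φ(2.5) - Φ(-1.5) = 0.993790 - 0.066807 = 0.926983 ≈ 0.9270

P(59.5 < X < 87.5) ≈ 0.9270


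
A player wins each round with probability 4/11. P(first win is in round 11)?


Geometric: P(X=11) = (1-p)^(k-1)×p = (7/11)^10×4/11 = 1129900996/285311670611

P(X=11) = 1129900996/285311670611 ≈ 0.40%


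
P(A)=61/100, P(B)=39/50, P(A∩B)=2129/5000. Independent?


P(A)×P(B) = 2379/5000
P(A∩B) = 2129/5000
Not equal → NOT independent

No, not independent


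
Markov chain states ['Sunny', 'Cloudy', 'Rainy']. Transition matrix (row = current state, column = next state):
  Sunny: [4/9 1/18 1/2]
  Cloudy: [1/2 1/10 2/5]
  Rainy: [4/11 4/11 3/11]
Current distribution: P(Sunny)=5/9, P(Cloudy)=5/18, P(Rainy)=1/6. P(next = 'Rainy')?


P(next=Rainy) = Σᵢ P(now=i)×P(i→Rainy)
= 5/9×1/2 + 5/18×2/5 + 1/6×3/11
= 5/18 + 1/9 + 1/22 = 43/99

P = 43/99 ≈ 0.4343


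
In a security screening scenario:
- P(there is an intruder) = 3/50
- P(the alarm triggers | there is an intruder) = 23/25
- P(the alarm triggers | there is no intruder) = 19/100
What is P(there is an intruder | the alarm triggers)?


Using Bayes' theorem:
P(A|B) = P(B|A)·P(A) / P(B)

P(the alarm triggers) = 23/25 × 3/50 + 19/100 × 47/50
= 69/1250 + 893/5000 = 1169/5000

P(there is an intruder|the alarm triggers) = (69/1250) / (1169/5000) = 276/1169

P(there is an intruder|the alarm triggers) = 276/1169 ≈ 23.61%


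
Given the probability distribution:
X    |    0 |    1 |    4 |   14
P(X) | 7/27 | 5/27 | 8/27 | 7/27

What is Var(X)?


E[X] = 5
E[X²] = 1505/27
Var(X) = E[X²] - (E[X])² = 1505/27 - 25 = 830/27

Var(X) = 830/27 ≈ 30.7407


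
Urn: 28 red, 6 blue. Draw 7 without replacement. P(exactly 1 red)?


Hypergeometric: C(28,1)×C(6,6)/C(34,7)
= 28×1/5379616 = 7/1344904

P(X=1) = 7/1344904 ≈ 0.00%


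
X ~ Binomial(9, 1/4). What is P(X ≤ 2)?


P(X ≤ 2) = Σ P(X=i) for i=0..2
P(X=0) = 19683/262144
P(X=1) = 59049/262144
P(X=2) = 19683/65536
Sum = 19683/32768

P(X ≤ 2) = 19683/32768 ≈ 60.07%


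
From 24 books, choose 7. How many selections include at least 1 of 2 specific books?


Complement: C(24,7) - C(22,7) = 346104 - 170544 = 175560

175560


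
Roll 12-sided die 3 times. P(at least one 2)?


P(no 2)^3 = (11/12)^3 = 1331/1728
P(≥1) = 1 - 1331/1728 = 397/1728

P = 397/1728 ≈ 22.97%


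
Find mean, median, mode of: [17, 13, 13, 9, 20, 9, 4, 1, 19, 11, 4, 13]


Sorted: [1, 4, 4, 9, 9, 11, 13, 13, 13, 17, 19, 20]
Mean = 133/12
Median = 12
Freq: {17: 1, 13: 3, 9: 2, 20: 1, 4: 2, 1: 1, 19: 1, 11: 1}
Mode: [13]

Mean=133/12, Median=12, Mode=13


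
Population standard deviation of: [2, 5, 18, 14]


Mean = 39/4
  (2-39/4)²=961/16
  (5-39/4)²=361/16
  (18-39/4)²=1089/16
  (14-39/4)²=289/16
Σ(x-μ)² = 675/4
σ² = (675/4)/4 = 675/16

σ = √(675/16) ≈ 6.4952


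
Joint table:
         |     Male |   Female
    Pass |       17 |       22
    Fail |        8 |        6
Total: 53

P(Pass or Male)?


P(Pass∨Male) = P(Pass) + P(Male) - P(Pass∧Male)
= (39 + 25 - 17)/53 = 47/53

P = 47/53 ≈ 88.68%


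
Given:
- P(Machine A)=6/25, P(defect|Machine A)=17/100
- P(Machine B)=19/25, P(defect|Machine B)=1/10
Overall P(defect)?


P(B) = Σ P(B|Aᵢ)×P(Aᵢ)
  17/100×6/25 = 51/1250
  1/10×19/25 = 19/250
Sum = 73/625

P(defect) = 73/625 ≈ 11.68%


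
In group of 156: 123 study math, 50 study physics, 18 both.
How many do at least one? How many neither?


|A∪B| = 123+50-18 = 155
Neither = 156-155 = 1

At least one: 155; Neither: 1


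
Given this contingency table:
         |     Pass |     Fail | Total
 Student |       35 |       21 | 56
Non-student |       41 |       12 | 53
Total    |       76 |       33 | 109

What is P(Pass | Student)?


P(Pass | Student) = 35/(35+21) = 35/56 = 5/8

P(Pass|Student) = 5/8 ≈ 62.50%


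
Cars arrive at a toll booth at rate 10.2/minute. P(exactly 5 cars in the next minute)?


Poisson(λ=10.2): P(X=5) = e^(-λ)×λ^k/k!
= e^(-10.2) × 10.2^5 / 5!
≈ 3.717031868e-05 × 110408.08032 / 120 ≈ 0.034199

P(X=5) ≈ 0.034199 ≈ 3.42%


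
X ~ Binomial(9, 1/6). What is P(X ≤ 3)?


P(X ≤ 3) = Σ P(X=i) for i=0..3
P(X=0) = 1953125/10077696
P(X=1) = 390625/1119744
P(X=2) = 78125/279936
P(X=3) = 109375/839808
Sum = 4796875/5038848

P(X ≤ 3) = 4796875/5038848 ≈ 95.20%


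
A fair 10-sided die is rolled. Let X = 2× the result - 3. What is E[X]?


E[die] = (1+10)/2 = 11/2
E[X] = 2×11/2 - 3 = 8

E[X] = 8


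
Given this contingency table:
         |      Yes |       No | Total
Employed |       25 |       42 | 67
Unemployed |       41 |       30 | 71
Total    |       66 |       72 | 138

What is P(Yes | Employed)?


P(Yes | Employed) = 25/(25+42) = 25/67

P(Yes|Employed) = 25/67 ≈ 37.31%


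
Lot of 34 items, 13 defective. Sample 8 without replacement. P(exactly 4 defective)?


Hypergeometric: C(13,4)×C(21,4)/C(34,8)
= 715×5985/18156204 = 43225/183396

P(X=4) = 43225/183396 ≈ 23.57%


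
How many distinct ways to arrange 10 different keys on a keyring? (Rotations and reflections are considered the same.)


Free circular arrangements: rotations and reflections both identified.
(n-1)!/2 = 9!/2 = 362880/2 = 181440

181440


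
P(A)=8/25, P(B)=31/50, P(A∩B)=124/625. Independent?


P(A)×P(B) = 124/625
P(A∩B) = 124/625
Equal ✓ → Independent

Yes, independent


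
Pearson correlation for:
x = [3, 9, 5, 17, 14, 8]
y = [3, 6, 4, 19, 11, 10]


n=6, Σx=56, Σy=53, Σxy=640, Σx²=664, Σy²=643
r = (6×640 - 56×53)/√((6×664 - 56²)(6×643 - 53²))
= 872/√(848×1049) = 872/√889552 ≈ 872/943.1606 ≈ 0.9246

r ≈ 0.9246


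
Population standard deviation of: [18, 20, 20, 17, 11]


Mean = 86/5
  (18-86/5)²=16/25
  (20-86/5)²=196/25
  (20-86/5)²=196/25
  (17-86/5)²=1/25
  (11-86/5)²=961/25
Σ(x-μ)² = 274/5
σ² = (274/5)/5 = 274/25

σ = √(274/25) ≈ 3.3106


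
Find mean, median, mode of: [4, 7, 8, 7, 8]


Sorted: [4, 7, 7, 8, 8]
Mean = 34/5
Median = 7
Freq: {4: 1, 7: 2, 8: 2}
Mode: [7, 8]

Mean=34/5, Median=7, Mode=[7, 8]


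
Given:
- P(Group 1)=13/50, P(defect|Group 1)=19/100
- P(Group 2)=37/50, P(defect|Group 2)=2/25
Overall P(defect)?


P(B) = Σ P(B|Aᵢ)×P(Aᵢ)
  19/100×13/50 = 247/5000
  2/25×37/50 = 37/625
Sum = 543/5000

P(defect) = 543/5000 ≈ 10.86%


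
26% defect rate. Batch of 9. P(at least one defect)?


P(all good) = (37/50)^9 = 129961739795077/1953125000000000
P(≥1 defect) = 1823163260204923/1953125000000000

P = 1823163260204923/1953125000000000 ≈ 93.35%


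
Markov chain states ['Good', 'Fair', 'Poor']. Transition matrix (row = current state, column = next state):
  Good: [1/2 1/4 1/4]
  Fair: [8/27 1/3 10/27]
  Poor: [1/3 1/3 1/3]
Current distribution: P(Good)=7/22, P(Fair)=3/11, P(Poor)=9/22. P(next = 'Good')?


P(next=Good) = Σᵢ P(now=i)×P(i→Good)
= 7/22×1/2 + 3/11×8/27 + 9/22×1/3
= 7/44 + 8/99 + 3/22 = 149/396

P = 149/396 ≈ 0.3763


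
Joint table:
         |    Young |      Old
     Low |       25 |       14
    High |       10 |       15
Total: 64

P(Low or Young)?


P(Low∨Young) = P(Low) + P(Young) - P(Low∧Young)
= (39 + 35 - 25)/64 = 49/64

P = 49/64 ≈ 76.56%


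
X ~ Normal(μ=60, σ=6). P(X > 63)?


z = (63-60)/6 = 0.5
P(X > 63) = 1 - P(Z ≤ 0.5) = 1 - 0.6915 = 0.3085

P(X > 63) ≈ 0.3085


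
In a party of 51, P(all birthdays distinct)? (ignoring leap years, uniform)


P(all different) = Π(365-i)/365 for i=0..50
= (365/365)×(364/365)×...×(315/365)
= 0.025568

P ≈ 0.0256 ≈ 2.56%


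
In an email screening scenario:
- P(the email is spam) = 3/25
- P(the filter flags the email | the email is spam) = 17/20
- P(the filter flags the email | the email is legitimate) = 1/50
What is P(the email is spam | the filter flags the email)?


Using Bayes' theorem:
P(A|B) = P(B|A)·P(A) / P(B)

P(the filter flags the email) = 17/20 × 3/25 + 1/50 × 22/25
= 51/500 + 11/625 = 299/2500

P(the email is spam|the filter flags the email) = (51/500) / (299/2500) = 255/299

P(the email is spam|the filter flags the email) = 255/299 ≈ 85.28%


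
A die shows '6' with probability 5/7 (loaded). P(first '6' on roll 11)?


Geometric: P(X=11) = (1-p)^(k-1)×p = (2/7)^10×5/7 = 5120/1977326743

P(X=11) = 5120/1977326743 ≈ 0.00%


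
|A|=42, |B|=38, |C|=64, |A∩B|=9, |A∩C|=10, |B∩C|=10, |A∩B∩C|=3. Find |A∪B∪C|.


|A∪B∪C| = 42+38+64-9-10-10+3 = 118

|A∪B∪C| = 118


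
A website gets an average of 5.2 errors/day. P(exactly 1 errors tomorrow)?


Poisson(λ=5.2): P(X=1) = e^(-λ)×λ^k/k!
= e^(-5.2) × 5.2^1 / 1!
≈ 0.005516564421 × 5.2 / 1 ≈ 0.028686

P(X=1) ≈ 0.028686 ≈ 2.87%


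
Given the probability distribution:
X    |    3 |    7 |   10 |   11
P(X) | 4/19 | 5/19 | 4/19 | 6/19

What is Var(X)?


E[X] = 153/19
E[X²] = 1407/19
Var(X) = E[X²] - (E[X])² = 1407/19 - 23409/361 = 3324/361

Var(X) = 3324/361 ≈ 9.2078


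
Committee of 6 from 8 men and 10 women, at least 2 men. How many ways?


Count by #men:
  2M,4W: C(8,2)×C(10,4)=5880
  3M,3W: C(8,3)×C(10,3)=6720
  4M,2W: C(8,4)×C(10,2)=3150
  5M,1W: C(8,5)×C(10,1)=560
  6M,0W: C(8,6)×C(10,0)=28
Total = 16338

16338


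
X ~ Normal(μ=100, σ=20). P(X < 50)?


z = (50-100)/20 = -2.5
P(Z < -2.5) = 0.0062

P(X < 50) ≈ 0.0062


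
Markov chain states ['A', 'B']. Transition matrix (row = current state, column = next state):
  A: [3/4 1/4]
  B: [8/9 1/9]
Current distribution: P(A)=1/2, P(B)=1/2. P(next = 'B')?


P(next=B) = Σᵢ P(now=i)×P(i→B)
= 1/2×1/4 + 1/2×1/9
= 1/8 + 1/18 = 13/72

P = 13/72 ≈ 0.1806


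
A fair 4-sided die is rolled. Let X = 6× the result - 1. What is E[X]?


E[die] = (1+4)/2 = 5/2
E[X] = 6×5/2 - 1 = 14

E[X] = 14


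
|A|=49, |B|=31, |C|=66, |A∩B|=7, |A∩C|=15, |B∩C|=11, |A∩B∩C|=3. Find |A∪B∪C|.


|A∪B∪C| = 49+31+66-7-15-11+3 = 116

|A∪B∪C| = 116


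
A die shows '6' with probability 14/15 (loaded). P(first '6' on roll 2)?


Geometric: P(X=2) = (1-p)^(k-1)×p = (1/15)^1×14/15 = 14/225

P(X=2) = 14/225 ≈ 6.22%


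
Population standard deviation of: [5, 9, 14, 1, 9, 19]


Mean = 57/6 = 19/2
  (5-19/2)²=81/4
  (9-19/2)²=1/4
  (14-19/2)²=81/4
  (1-19/2)²=289/4
  (9-19/2)²=1/4
  (19-19/2)²=361/4
Σ(x-μ)² = 407/2
σ² = (407/2)/6 = 407/12

σ = √(407/12) ≈ 5.8238


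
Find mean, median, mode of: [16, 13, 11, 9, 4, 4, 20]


Sorted: [4, 4, 9, 11, 13, 16, 20]
Mean = 77/7 = 11
Median = 11
Freq: {16: 1, 13: 1, 11: 1, 9: 1, 4: 2, 20: 1}
Mode: [4]

Mean=11, Median=11, Mode=4


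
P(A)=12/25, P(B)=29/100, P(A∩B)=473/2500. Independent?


P(A)×P(B) = 87/625
P(A∩B) = 473/2500
Not equal → NOT independent

No, not independent


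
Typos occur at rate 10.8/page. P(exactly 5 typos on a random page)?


Poisson(λ=10.8): P(X=5) = e^(-λ)×λ^k/k!
= e^(-10.8) × 10.8^5 / 5!
≈ 2.039950341e-05 × 146932.80768 / 120 ≈ 0.024978

P(X=5) ≈ 0.024978 ≈ 2.50%


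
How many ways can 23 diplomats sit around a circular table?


Circular arrangements of 23 distinct objects: fix one position to break rotational symmetry.
(n-1)! = 22! = 1124000727777607680000

1124000727777607680000


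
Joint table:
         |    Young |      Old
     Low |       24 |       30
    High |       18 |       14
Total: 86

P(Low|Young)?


P(Low|Young) = 24/(24+18) = 24/42 = 4/7

P = 4/7 ≈ 57.14%


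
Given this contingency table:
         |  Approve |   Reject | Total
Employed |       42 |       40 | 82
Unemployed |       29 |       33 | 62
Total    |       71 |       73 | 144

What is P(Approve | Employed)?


P(Approve | Employed) = 42/(42+40) = 42/82 = 21/41

P(Approve|Employed) = 21/41 ≈ 51.22%


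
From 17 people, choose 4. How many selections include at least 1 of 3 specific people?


Complement: C(17,4) - C(14,4) = 2380 - 1001 = 1379

1379


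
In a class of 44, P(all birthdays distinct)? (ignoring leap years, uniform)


P(all different) = Π(365-i)/365 for i=0..43
= (365/365)×(364/365)×...×(322/365)
= 0.067115

P ≈ 0.0671 ≈ 6.71%


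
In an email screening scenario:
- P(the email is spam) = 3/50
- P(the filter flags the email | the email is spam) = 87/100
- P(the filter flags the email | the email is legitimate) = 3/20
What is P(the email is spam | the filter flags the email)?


Using Bayes' theorem:
P(A|B) = P(B|A)·P(A) / P(B)

P(the filter flags the email) = 87/100 × 3/50 + 3/20 × 47/50
= 261/5000 + 141/1000 = 483/2500

P(the email is spam|the filter flags the email) = (261/5000) / (483/2500) = 87/322

P(the email is spam|the filter flags the email) = 87/322 ≈ 27.02%


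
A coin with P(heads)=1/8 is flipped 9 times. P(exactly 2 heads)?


Binomial: P(X=2) = C(9,2)×p^2×(1-p)^7
= 36 × 1/64 × 823543/2097152 = 7411887/33554432

P(X=2) = 7411887/33554432 ≈ 22.09%


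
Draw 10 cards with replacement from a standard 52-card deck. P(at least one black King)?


P(not a black King) = 50/52 = 25/26
P(none in 10 draws) = (25/26)^10 = 95367431640625/141167095653376
P(≥1 black King) = 1 - 95367431640625/141167095653376 = 45799664012751/141167095653376

P = 45799664012751/141167095653376 ≈ 32.44%


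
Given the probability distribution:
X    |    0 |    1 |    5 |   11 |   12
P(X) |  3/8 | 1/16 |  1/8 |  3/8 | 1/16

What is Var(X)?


E[X] = 89/16
E[X²] = 921/16
Var(X) = E[X²] - (E[X])² = 921/16 - 7921/256 = 6815/256

Var(X) = 6815/256 ≈ 26.6211


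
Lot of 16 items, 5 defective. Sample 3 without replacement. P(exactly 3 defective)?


Hypergeometric: C(5,3)×C(11,0)/C(16,3)
= 10×1/560 = 1/56

P(X=3) = 1/56 ≈ 1.79%
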